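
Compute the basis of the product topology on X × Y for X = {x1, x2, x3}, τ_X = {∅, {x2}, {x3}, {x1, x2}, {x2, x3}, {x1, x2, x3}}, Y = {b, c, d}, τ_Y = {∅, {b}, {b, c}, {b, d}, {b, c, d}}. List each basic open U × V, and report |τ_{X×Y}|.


Basis B = {∅ × ∅, {x2} × {b}, {x3} × {b}, {x1, x2} × {b}, {x2} × {b, c}, {x2} × {b, d}, {x2, x3} × {b}, {x3} × {b, c}, {x3} × {b, d}, {x1, x2, x3} × {b}, {x2} × {b, c, d}, {x3} × {b, c, d}, {x1, x2} × {b, c}, {x1, x2} × {b, d}, {x2, x3} × {b, c}, {x2, x3} × {b, d}, {x1, x2} × {b, c, d}, {x1, x2, x3} × {b, c}, {x1, x2, x3} × {b, d}, {x2, x3} × {b, c, d}, {x1, x2, x3} × {b, c, d}}; |τ_{X×Y}| = 70.

Enumerate products U × V with U ∈ τ_X, V ∈ τ_Y (deduplicated):
  ∅ × ∅ = {} (∅)
  {x2} × {b} = {(x2,b)}
  {x3} × {b} = {(x3,b)}
  {x1, x2} × {b} = {(x1,b), (x2,b)}
  {x2} × {b, c} = {(x2,b), (x2,c)}
  {x2} × {b, d} = {(x2,b), (x2,d)}
  {x2, x3} × {b} = {(x2,b), (x3,b)}
  {x3} × {b, c} = {(x3,b), (x3,c)}
  {x3} × {b, d} = {(x3,b), (x3,d)}
  {x1, x2, x3} × {b} = {(x1,b), (x2,b), (x3,b)}
  {x2} × {b, c, d} = {(x2,b), (x2,c), (x2,d)}
  {x3} × {b, c, d} = {(x3,b), (x3,c), (x3,d)}
  {x1, x2} × {b, c} = {(x1,b), (x1,c), (x2,b), (x2,c)}
  {x1, x2} × {b, d} = {(x1,b), (x1,d), (x2,b), (x2,d)}
  {x2, x3} × {b, c} = {(x2,b), (x2,c), (x3,b), (x3,c)}
  {x2, x3} × {b, d} = {(x2,b), (x2,d), (x3,b), (x3,d)}
  {x1, x2} × {b, c, d} = {(x1,b), (x1,c), (x1,d), (x2,b), (x2,c), (x2,d)}
  {x1, x2, x3} × {b, c} = {(x1,b), (x1,c), (x2,b), (x2,c), (x3,b), (x3,c)}
  {x1, x2, x3} × {b, d} = {(x1,b), (x1,d), (x2,b), (x2,d), (x3,b), (x3,d)}
  {x2, x3} × {b, c, d} = {(x2,b), (x2,c), (x2,d), (x3,b), (x3,c), (x3,d)}
  {x1, x2, x3} × {b, c, d} = {(x1,b), (x1,c), (x1,d), (x2,b), (x2,c), (x2,d), (x3,b), (x3,c), (x3,d)}
These 21 distinct sets form the basis B.
Close under arbitrary unions to get τ_{X×Y}; counting gives |τ_{X×Y}| = 70.


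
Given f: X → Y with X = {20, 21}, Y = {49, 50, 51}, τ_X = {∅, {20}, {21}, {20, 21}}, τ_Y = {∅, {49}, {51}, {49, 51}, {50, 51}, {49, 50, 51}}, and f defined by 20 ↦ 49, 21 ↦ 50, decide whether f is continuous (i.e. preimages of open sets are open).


f IS continuous.

Compute f^{-1}(U) for each U ∈ τ_Y:
  U = ∅: f^{-1}(U) = ∅ ∈ τ_X ✓.
  U = {49}: f^{-1}(U) = {20} ∈ τ_X ✓.
  U = {51}: f^{-1}(U) = ∅ ∈ τ_X ✓.
  U = {49, 51}: f^{-1}(U) = {20} ∈ τ_X ✓.
  U = {50, 51}: f^{-1}(U) = {21} ∈ τ_X ✓.
  U = {49, 50, 51}: f^{-1}(U) = {20, 21} ∈ τ_X ✓.
Every preimage lies in τ_X, so f IS continuous.


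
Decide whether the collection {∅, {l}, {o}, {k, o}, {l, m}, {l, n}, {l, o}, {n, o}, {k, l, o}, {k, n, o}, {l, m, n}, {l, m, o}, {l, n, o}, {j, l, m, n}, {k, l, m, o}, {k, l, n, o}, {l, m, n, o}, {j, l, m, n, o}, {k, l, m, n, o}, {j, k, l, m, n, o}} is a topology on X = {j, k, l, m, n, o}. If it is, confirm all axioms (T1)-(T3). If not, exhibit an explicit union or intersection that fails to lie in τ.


τ is NOT a topology on X.

Axiom (T1): ∅ ∈ τ? Yes; X ∈ τ? Yes.
Axiom (T2/T3): check pairwise unions and intersections of members of τ.
Counterexample for (T3): {l, n} ∩ {n, o} = {n} ∉ τ. Therefore τ is NOT a topology.


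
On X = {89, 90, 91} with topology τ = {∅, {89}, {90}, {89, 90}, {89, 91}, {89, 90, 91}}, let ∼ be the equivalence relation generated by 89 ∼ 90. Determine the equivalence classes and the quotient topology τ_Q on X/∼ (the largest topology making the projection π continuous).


X/∼ = {[89=90], [91]}; |τ_Q| = 3.

Equivalence classes: [89=90], [91].
Quotient map π: X → X/∼ sends 89 ↦ [89=90], 90 ↦ [89=90], 91 ↦ [91].
For each subset V ⊆ X/∼, compute π^{-1}(V) ⊆ X and check whether π^{-1}(V) ∈ τ. V is open in τ_Q iff π^{-1}(V) ∈ τ.
  V = {}: π^{-1}(V) = ∅ ∈ τ ✓.
  V = {[89=90]}: π^{-1}(V) = {89, 90} ∈ τ ✓.
  V = {[91]}: π^{-1}(V) = {91} ∉ τ ✗.
  V = {[89=90], [91]}: π^{-1}(V) = {89, 90, 91} ∈ τ ✓.
Open sets in the quotient: τ_Q = {{}, {[89=90]}, {[89=90], [91]}} (3 elements).


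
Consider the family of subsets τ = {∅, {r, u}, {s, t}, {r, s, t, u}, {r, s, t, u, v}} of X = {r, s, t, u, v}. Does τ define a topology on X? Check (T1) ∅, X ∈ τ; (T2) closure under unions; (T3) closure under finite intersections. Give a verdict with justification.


τ IS a topology on X.

Axiom (T1): ∅ ∈ τ? Yes; X ∈ τ? Yes.
Axiom (T2/T3): check pairwise unions and intersections of members of τ.
All pairwise intersections and unions checked — each lies in τ. Therefore τ satisfies (T1), (T2), (T3): it IS a topology on X.


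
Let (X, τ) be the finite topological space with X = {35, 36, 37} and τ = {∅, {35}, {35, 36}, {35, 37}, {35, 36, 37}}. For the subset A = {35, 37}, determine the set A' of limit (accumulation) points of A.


A' = {36, 37}

For each x ∈ X, list the open sets U ∈ τ with x ∈ U, then check whether U ∩ (A ∖ {x}) ≠ ∅ for every such U.
  x = 35: open {35} ∋ x has {35} ∩ (A ∖ {35}) = ∅, so x is NOT a limit point.
  x = 36: opens ∋ x are {35, 36}, {35, 36, 37}; each meets A ∖ {36}, so x IS a limit point.
  x = 37: opens ∋ x are {35, 37}, {35, 36, 37}; each meets A ∖ {37}, so x IS a limit point.
Collecting: A' = {36, 37}.


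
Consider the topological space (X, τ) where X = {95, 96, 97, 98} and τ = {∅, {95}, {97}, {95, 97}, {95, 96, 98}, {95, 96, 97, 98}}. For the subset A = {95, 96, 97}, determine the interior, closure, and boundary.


int(A) = {95, 97}, cl(A) = {95, 96, 97, 98}, ∂A = {96, 98}.

Closed sets in (X, τ) are complements of opens:
  closed(X, τ) = {∅, {97}, {96, 98}, {95, 96, 98}, {96, 97, 98}, {95, 96, 97, 98}}.
int(A) = ⋃ {U ∈ τ : U ⊆ A}. Opens contained in A: ∅, {95}, {97}, {95, 97}.
Taking the union of these: int(A) = {95, 97}.
cl(A) = ⋂ {C closed : A ⊆ C}. Closed sets containing A: {95, 96, 97, 98}.
Intersecting these: cl(A) = {95, 96, 97, 98}.
∂A = cl(A) ∖ int(A) = {95, 96, 97, 98} ∖ {95, 97} = {96, 98}.


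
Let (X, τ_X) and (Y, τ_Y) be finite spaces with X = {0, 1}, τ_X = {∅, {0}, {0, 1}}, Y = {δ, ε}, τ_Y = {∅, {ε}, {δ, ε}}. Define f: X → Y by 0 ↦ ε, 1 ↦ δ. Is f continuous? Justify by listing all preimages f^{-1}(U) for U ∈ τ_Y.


f IS continuous.

Compute f^{-1}(U) for each U ∈ τ_Y:
  U = ∅: f^{-1}(U) = ∅ ∈ τ_X ✓.
  U = {ε}: f^{-1}(U) = {0} ∈ τ_X ✓.
  U = {δ, ε}: f^{-1}(U) = {0, 1} ∈ τ_X ✓.
Every preimage lies in τ_X, so f IS continuous.


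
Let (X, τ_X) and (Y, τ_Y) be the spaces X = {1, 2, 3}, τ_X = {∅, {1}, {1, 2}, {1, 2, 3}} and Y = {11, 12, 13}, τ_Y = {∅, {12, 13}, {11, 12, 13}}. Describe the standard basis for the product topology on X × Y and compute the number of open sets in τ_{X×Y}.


Basis B = {∅ × ∅, {1} × {12, 13}, {1} × {11, 12, 13}, {1, 2} × {12, 13}, {1, 2} × {11, 12, 13}, {1, 2, 3} × {12, 13}, {1, 2, 3} × {11, 12, 13}}; |τ_{X×Y}| = 10.

Enumerate products U × V with U ∈ τ_X, V ∈ τ_Y (deduplicated):
  ∅ × ∅ = {} (∅)
  {1} × {12, 13} = {(1,12), (1,13)}
  {1} × {11, 12, 13} = {(1,11), (1,12), (1,13)}
  {1, 2} × {12, 13} = {(1,12), (1,13), (2,12), (2,13)}
  {1, 2} × {11, 12, 13} = {(1,11), (1,12), (1,13), (2,11), (2,12), (2,13)}
  {1, 2, 3} × {12, 13} = {(1,12), (1,13), (2,12), (2,13), (3,12), (3,13)}
  {1, 2, 3} × {11, 12, 13} = {(1,11), (1,12), (1,13), (2,11), (2,12), (2,13), (3,11), (3,12), (3,13)}
These 7 distinct sets form the basis B.
Close under arbitrary unions to get τ_{X×Y}; counting gives |τ_{X×Y}| = 10.


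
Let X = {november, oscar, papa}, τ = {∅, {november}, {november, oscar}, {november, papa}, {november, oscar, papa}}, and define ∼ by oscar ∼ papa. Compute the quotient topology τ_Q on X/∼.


X/∼ = {[november], [oscar=papa]}; |τ_Q| = 3.

Equivalence classes: [november], [oscar=papa].
Quotient map π: X → X/∼ sends november ↦ [november], oscar ↦ [oscar=papa], papa ↦ [oscar=papa].
For each subset V ⊆ X/∼, compute π^{-1}(V) ⊆ X and check whether π^{-1}(V) ∈ τ. V is open in τ_Q iff π^{-1}(V) ∈ τ.
  V = {}: π^{-1}(V) = ∅ ∈ τ ✓.
  V = {[november]}: π^{-1}(V) = {november} ∈ τ ✓.
  V = {[oscar=papa]}: π^{-1}(V) = {oscar, papa} ∉ τ ✗.
  V = {[november], [oscar=papa]}: π^{-1}(V) = {november, oscar, papa} ∈ τ ✓.
Open sets in the quotient: τ_Q = {{}, {[november]}, {[november], [oscar=papa]}} (3 elements).


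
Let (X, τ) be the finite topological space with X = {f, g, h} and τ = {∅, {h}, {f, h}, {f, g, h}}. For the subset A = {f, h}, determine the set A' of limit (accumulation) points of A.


A' = {f, g}

For each x ∈ X, list the open sets U ∈ τ with x ∈ U, then check whether U ∩ (A ∖ {x}) ≠ ∅ for every such U.
  x = f: opens ∋ x are {f, h}, {f, g, h}; each meets A ∖ {f}, so x IS a limit point.
  x = g: opens ∋ x are {f, g, h}; each meets A ∖ {g}, so x IS a limit point.
  x = h: open {h} ∋ x has {h} ∩ (A ∖ {h}) = ∅, so x is NOT a limit point.
Collecting: A' = {f, g}.


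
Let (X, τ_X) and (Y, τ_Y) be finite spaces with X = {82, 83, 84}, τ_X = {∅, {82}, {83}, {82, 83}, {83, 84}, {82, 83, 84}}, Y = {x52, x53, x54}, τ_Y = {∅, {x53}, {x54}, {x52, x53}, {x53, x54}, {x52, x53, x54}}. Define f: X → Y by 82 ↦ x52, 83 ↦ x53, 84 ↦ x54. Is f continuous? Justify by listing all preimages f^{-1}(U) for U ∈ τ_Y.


f is NOT continuous.

Compute f^{-1}(U) for each U ∈ τ_Y:
  U = ∅: f^{-1}(U) = ∅ ∈ τ_X ✓.
  U = {x53}: f^{-1}(U) = {83} ∈ τ_X ✓.
  U = {x54}: f^{-1}(U) = {84} ∉ τ_X ✗.
  U = {x52, x53}: f^{-1}(U) = {82, 83} ∈ τ_X ✓.
  U = {x53, x54}: f^{-1}(U) = {83, 84} ∈ τ_X ✓.
  U = {x52, x53, x54}: f^{-1}(U) = {82, 83, 84} ∈ τ_X ✓.
Found U = {x54} with f^{-1}(U) = {84} not in τ_X. Therefore f is NOT continuous.


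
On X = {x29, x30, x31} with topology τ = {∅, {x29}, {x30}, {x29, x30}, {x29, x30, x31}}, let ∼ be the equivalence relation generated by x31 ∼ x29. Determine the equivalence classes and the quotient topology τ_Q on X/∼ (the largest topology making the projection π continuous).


X/∼ = {[x29=x31], [x30]}; |τ_Q| = 3.

Equivalence classes: [x29=x31], [x30].
Quotient map π: X → X/∼ sends x29 ↦ [x29=x31], x30 ↦ [x30], x31 ↦ [x29=x31].
For each subset V ⊆ X/∼, compute π^{-1}(V) ⊆ X and check whether π^{-1}(V) ∈ τ. V is open in τ_Q iff π^{-1}(V) ∈ τ.
  V = {}: π^{-1}(V) = ∅ ∈ τ ✓.
  V = {[x29=x31]}: π^{-1}(V) = {x29, x31} ∉ τ ✗.
  V = {[x30]}: π^{-1}(V) = {x30} ∈ τ ✓.
  V = {[x29=x31], [x30]}: π^{-1}(V) = {x29, x30, x31} ∈ τ ✓.
Open sets in the quotient: τ_Q = {{}, {[x30]}, {[x29=x31], [x30]}} (3 elements).


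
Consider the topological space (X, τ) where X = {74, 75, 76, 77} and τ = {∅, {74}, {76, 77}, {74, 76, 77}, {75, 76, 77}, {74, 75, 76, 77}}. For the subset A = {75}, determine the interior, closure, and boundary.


int(A) = ∅, cl(A) = {75}, ∂A = {75}.

Closed sets in (X, τ) are complements of opens:
  closed(X, τ) = {∅, {74}, {75}, {74, 75}, {75, 76, 77}, {74, 75, 76, 77}}.
int(A) = ⋃ {U ∈ τ : U ⊆ A}. Opens contained in A: ∅.
Taking the union of these: int(A) = ∅.
cl(A) = ⋂ {C closed : A ⊆ C}. Closed sets containing A: {75}, {74, 75}, {75, 76, 77}, {74, 75, 76, 77}.
Intersecting these: cl(A) = {75}.
∂A = cl(A) ∖ int(A) = {75} ∖ ∅ = {75}.


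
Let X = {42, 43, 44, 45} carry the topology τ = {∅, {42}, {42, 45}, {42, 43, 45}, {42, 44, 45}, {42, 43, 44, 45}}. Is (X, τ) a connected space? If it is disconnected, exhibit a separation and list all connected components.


(X, τ) is connected.

Find clopen sets (U ∈ τ with X ∖ U ∈ τ):
  U = ∅, X ∖ U = {42, 43, 44, 45} — both open, so U is clopen.
  U = {42, 43, 44, 45}, X ∖ U = ∅ — both open, so U is clopen.
Only trivial clopens (∅ and X) exist, so (X, τ) is connected.
Compute connected components by grouping points that agree on all clopens:
  component: {42, 43, 44, 45}


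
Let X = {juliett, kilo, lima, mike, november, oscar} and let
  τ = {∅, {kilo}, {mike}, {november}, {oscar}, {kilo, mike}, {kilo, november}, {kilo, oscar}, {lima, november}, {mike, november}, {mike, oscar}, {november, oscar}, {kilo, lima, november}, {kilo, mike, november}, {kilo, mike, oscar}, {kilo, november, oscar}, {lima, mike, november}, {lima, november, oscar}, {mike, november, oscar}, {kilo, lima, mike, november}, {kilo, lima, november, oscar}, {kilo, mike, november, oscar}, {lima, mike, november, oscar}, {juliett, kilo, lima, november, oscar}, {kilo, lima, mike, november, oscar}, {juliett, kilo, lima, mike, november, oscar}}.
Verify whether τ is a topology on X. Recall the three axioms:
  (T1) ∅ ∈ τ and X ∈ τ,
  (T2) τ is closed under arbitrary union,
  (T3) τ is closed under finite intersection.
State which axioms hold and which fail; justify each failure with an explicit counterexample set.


τ IS a topology on X.

Axiom (T1): ∅ ∈ τ? Yes; X ∈ τ? Yes.
Axiom (T2/T3): check pairwise unions and intersections of members of τ.
All pairwise intersections and unions checked — each lies in τ. Therefore τ satisfies (T1), (T2), (T3): it IS a topology on X.


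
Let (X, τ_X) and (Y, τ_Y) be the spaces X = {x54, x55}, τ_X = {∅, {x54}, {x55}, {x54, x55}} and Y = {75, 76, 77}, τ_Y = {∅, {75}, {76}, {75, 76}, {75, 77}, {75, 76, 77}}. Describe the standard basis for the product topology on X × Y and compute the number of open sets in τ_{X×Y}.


Basis B = {∅ × ∅, {x54} × {75}, {x54} × {76}, {x55} × {75}, {x55} × {76}, {x54} × {75, 76}, {x54} × {75, 77}, {x54, x55} × {75}, {x54, x55} × {76}, {x55} × {75, 76}, {x55} × {75, 77}, {x54} × {75, 76, 77}, {x55} × {75, 76, 77}, {x54, x55} × {75, 76}, {x54, x55} × {75, 77}, {x54, x55} × {75, 76, 77}}; |τ_{X×Y}| = 36.

Enumerate products U × V with U ∈ τ_X, V ∈ τ_Y (deduplicated):
  ∅ × ∅ = {} (∅)
  {x54} × {75} = {(x54,75)}
  {x54} × {76} = {(x54,76)}
  {x55} × {75} = {(x55,75)}
  {x55} × {76} = {(x55,76)}
  {x54} × {75, 76} = {(x54,75), (x54,76)}
  {x54} × {75, 77} = {(x54,75), (x54,77)}
  {x54, x55} × {75} = {(x54,75), (x55,75)}
  {x54, x55} × {76} = {(x54,76), (x55,76)}
  {x55} × {75, 76} = {(x55,75), (x55,76)}
  {x55} × {75, 77} = {(x55,75), (x55,77)}
  {x54} × {75, 76, 77} = {(x54,75), (x54,76), (x54,77)}
  {x55} × {75, 76, 77} = {(x55,75), (x55,76), (x55,77)}
  {x54, x55} × {75, 76} = {(x54,75), (x54,76), (x55,75), (x55,76)}
  {x54, x55} × {75, 77} = {(x54,75), (x54,77), (x55,75), (x55,77)}
  {x54, x55} × {75, 76, 77} = {(x54,75), (x54,76), (x54,77), (x55,75), (x55,76), (x55,77)}
These 16 distinct sets form the basis B.
Close under arbitrary unions to get τ_{X×Y}; counting gives |τ_{X×Y}| = 36.


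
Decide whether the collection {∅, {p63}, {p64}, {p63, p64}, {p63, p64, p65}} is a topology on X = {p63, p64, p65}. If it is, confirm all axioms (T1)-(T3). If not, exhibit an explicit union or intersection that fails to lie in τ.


τ IS a topology on X.

Axiom (T1): ∅ ∈ τ? Yes; X ∈ τ? Yes.
Axiom (T2/T3): check pairwise unions and intersections of members of τ.
All pairwise intersections and unions checked — each lies in τ. Therefore τ satisfies (T1), (T2), (T3): it IS a topology on X.


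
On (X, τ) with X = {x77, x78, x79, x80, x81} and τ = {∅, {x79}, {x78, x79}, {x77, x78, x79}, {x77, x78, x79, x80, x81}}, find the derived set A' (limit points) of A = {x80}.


A' = {x81}

For each x ∈ X, list the open sets U ∈ τ with x ∈ U, then check whether U ∩ (A ∖ {x}) ≠ ∅ for every such U.
  x = x77: open {x77, x78, x79} ∋ x has {x77, x78, x79} ∩ (A ∖ {x77}) = ∅, so x is NOT a limit point.
  x = x78: open {x78, x79} ∋ x has {x78, x79} ∩ (A ∖ {x78}) = ∅, so x is NOT a limit point.
  x = x79: open {x79} ∋ x has {x79} ∩ (A ∖ {x79}) = ∅, so x is NOT a limit point.
  x = x80: open {x77, x78, x79, x80, x81} ∋ x has {x77, x78, x79, x80, x81} ∩ (A ∖ {x80}) = ∅, so x is NOT a limit point.
  x = x81: opens ∋ x are {x77, x78, x79, x80, x81}; each meets A ∖ {x81}, so x IS a limit point.
Collecting: A' = {x81}.


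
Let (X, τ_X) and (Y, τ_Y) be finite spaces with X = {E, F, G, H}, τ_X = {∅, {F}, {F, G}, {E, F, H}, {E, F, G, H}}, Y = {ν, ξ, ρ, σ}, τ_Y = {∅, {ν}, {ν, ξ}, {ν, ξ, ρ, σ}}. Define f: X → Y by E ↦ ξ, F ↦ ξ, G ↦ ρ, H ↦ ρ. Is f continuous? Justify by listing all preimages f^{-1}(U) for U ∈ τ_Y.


f is NOT continuous.

Compute f^{-1}(U) for each U ∈ τ_Y:
  U = ∅: f^{-1}(U) = ∅ ∈ τ_X ✓.
  U = {ν}: f^{-1}(U) = ∅ ∈ τ_X ✓.
  U = {ν, ξ}: f^{-1}(U) = {E, F} ∉ τ_X ✗.
  U = {ν, ξ, ρ, σ}: f^{-1}(U) = {E, F, G, H} ∈ τ_X ✓.
Found U = {ν, ξ} with f^{-1}(U) = {E, F} not in τ_X. Therefore f is NOT continuous.


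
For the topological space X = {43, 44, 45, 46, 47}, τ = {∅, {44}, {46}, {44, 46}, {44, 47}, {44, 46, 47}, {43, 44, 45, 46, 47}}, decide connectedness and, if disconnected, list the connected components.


(X, τ) is connected.

Find clopen sets (U ∈ τ with X ∖ U ∈ τ):
  U = ∅, X ∖ U = {43, 44, 45, 46, 47} — both open, so U is clopen.
  U = {43, 44, 45, 46, 47}, X ∖ U = ∅ — both open, so U is clopen.
Only trivial clopens (∅ and X) exist, so (X, τ) is connected.
Compute connected components by grouping points that agree on all clopens:
  component: {43, 44, 45, 46, 47}


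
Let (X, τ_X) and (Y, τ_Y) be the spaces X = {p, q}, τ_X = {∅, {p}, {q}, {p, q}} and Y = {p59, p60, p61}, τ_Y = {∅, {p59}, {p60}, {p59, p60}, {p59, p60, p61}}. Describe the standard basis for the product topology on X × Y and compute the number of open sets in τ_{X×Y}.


Basis B = {∅ × ∅, {p} × {p59}, {p} × {p60}, {q} × {p59}, {q} × {p60}, {p} × {p59, p60}, {p, q} × {p59}, {p, q} × {p60}, {q} × {p59, p60}, {p} × {p59, p60, p61}, {q} × {p59, p60, p61}, {p, q} × {p59, p60}, {p, q} × {p59, p60, p61}}; |τ_{X×Y}| = 25.

Enumerate products U × V with U ∈ τ_X, V ∈ τ_Y (deduplicated):
  ∅ × ∅ = {} (∅)
  {p} × {p59} = {(p,p59)}
  {p} × {p60} = {(p,p60)}
  {q} × {p59} = {(q,p59)}
  {q} × {p60} = {(q,p60)}
  {p} × {p59, p60} = {(p,p59), (p,p60)}
  {p, q} × {p59} = {(p,p59), (q,p59)}
  {p, q} × {p60} = {(p,p60), (q,p60)}
  {q} × {p59, p60} = {(q,p59), (q,p60)}
  {p} × {p59, p60, p61} = {(p,p59), (p,p60), (p,p61)}
  {q} × {p59, p60, p61} = {(q,p59), (q,p60), (q,p61)}
  {p, q} × {p59, p60} = {(p,p59), (p,p60), (q,p59), (q,p60)}
  {p, q} × {p59, p60, p61} = {(p,p59), (p,p60), (p,p61), (q,p59), (q,p60), (q,p61)}
These 13 distinct sets form the basis B.
Close under arbitrary unions to get τ_{X×Y}; counting gives |τ_{X×Y}| = 25.


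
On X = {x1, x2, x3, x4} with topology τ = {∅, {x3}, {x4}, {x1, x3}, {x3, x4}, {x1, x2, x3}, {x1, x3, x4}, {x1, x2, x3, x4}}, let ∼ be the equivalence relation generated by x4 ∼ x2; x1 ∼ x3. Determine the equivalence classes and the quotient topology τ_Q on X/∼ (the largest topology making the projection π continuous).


X/∼ = {[x1=x3], [x2=x4]}; |τ_Q| = 3.

Equivalence classes: [x1=x3], [x2=x4].
Quotient map π: X → X/∼ sends x1 ↦ [x1=x3], x2 ↦ [x2=x4], x3 ↦ [x1=x3], x4 ↦ [x2=x4].
For each subset V ⊆ X/∼, compute π^{-1}(V) ⊆ X and check whether π^{-1}(V) ∈ τ. V is open in τ_Q iff π^{-1}(V) ∈ τ.
  V = {}: π^{-1}(V) = ∅ ∈ τ ✓.
  V = {[x1=x3]}: π^{-1}(V) = {x1, x3} ∈ τ ✓.
  V = {[x2=x4]}: π^{-1}(V) = {x2, x4} ∉ τ ✗.
  V = {[x1=x3], [x2=x4]}: π^{-1}(V) = {x1, x2, x3, x4} ∈ τ ✓.
Open sets in the quotient: τ_Q = {{}, {[x1=x3]}, {[x1=x3], [x2=x4]}} (3 elements).


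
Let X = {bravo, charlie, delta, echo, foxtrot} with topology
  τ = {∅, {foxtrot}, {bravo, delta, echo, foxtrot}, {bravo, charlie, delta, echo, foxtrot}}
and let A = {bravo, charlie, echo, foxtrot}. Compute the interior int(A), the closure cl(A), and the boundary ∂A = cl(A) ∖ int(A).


int(A) = {foxtrot}, cl(A) = {bravo, charlie, delta, echo, foxtrot}, ∂A = {bravo, charlie, delta, echo}.

Closed sets in (X, τ) are complements of opens:
  closed(X, τ) = {∅, {charlie}, {bravo, charlie, delta, echo}, {bravo, charlie, delta, echo, foxtrot}}.
int(A) = ⋃ {U ∈ τ : U ⊆ A}. Opens contained in A: ∅, {foxtrot}.
Taking the union of these: int(A) = {foxtrot}.
cl(A) = ⋂ {C closed : A ⊆ C}. Closed sets containing A: {bravo, charlie, delta, echo, foxtrot}.
Intersecting these: cl(A) = {bravo, charlie, delta, echo, foxtrot}.
∂A = cl(A) ∖ int(A) = {bravo, charlie, delta, echo, foxtrot} ∖ {foxtrot} = {bravo, charlie, delta, echo}.


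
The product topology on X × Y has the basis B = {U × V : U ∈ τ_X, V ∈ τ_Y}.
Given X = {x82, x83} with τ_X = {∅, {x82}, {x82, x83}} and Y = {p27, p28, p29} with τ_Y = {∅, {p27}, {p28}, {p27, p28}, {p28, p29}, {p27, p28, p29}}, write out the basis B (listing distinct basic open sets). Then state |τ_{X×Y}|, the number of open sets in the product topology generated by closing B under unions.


Basis B = {∅ × ∅, {x82} × {p27}, {x82} × {p28}, {x82} × {p27, p28}, {x82, x83} × {p27}, {x82} × {p28, p29}, {x82, x83} × {p28}, {x82} × {p27, p28, p29}, {x82, x83} × {p27, p28}, {x82, x83} × {p28, p29}, {x82, x83} × {p27, p28, p29}}; |τ_{X×Y}| = 18.

Enumerate products U × V with U ∈ τ_X, V ∈ τ_Y (deduplicated):
  ∅ × ∅ = {} (∅)
  {x82} × {p27} = {(x82,p27)}
  {x82} × {p28} = {(x82,p28)}
  {x82} × {p27, p28} = {(x82,p27), (x82,p28)}
  {x82, x83} × {p27} = {(x82,p27), (x83,p27)}
  {x82} × {p28, p29} = {(x82,p28), (x82,p29)}
  {x82, x83} × {p28} = {(x82,p28), (x83,p28)}
  {x82} × {p27, p28, p29} = {(x82,p27), (x82,p28), (x82,p29)}
  {x82, x83} × {p27, p28} = {(x82,p27), (x82,p28), (x83,p27), (x83,p28)}
  {x82, x83} × {p28, p29} = {(x82,p28), (x82,p29), (x83,p28), (x83,p29)}
  {x82, x83} × {p27, p28, p29} = {(x82,p27), (x82,p28), (x82,p29), (x83,p27), (x83,p28), (x83,p29)}
These 11 distinct sets form the basis B.
Close under arbitrary unions to get τ_{X×Y}; counting gives |τ_{X×Y}| = 18.


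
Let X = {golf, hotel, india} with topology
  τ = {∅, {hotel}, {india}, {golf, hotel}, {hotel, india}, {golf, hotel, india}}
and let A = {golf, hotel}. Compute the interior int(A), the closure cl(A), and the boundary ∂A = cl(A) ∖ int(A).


int(A) = {golf, hotel}, cl(A) = {golf, hotel}, ∂A = ∅.

Closed sets in (X, τ) are complements of opens:
  closed(X, τ) = {∅, {golf}, {india}, {golf, hotel}, {golf, india}, {golf, hotel, india}}.
int(A) = ⋃ {U ∈ τ : U ⊆ A}. Opens contained in A: ∅, {hotel}, {golf, hotel}.
Taking the union of these: int(A) = {golf, hotel}.
cl(A) = ⋂ {C closed : A ⊆ C}. Closed sets containing A: {golf, hotel}, {golf, hotel, india}.
Intersecting these: cl(A) = {golf, hotel}.
∂A = cl(A) ∖ int(A) = {golf, hotel} ∖ {golf, hotel} = ∅.


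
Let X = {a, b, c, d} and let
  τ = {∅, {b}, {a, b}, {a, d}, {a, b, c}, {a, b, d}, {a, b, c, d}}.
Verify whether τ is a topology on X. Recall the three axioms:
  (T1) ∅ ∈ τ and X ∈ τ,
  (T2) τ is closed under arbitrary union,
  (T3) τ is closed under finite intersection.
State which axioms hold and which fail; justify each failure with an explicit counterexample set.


τ is NOT a topology on X.

Axiom (T1): ∅ ∈ τ? Yes; X ∈ τ? Yes.
Axiom (T2/T3): check pairwise unions and intersections of members of τ.
Counterexample for (T3): {a, b} ∩ {a, d} = {a} ∉ τ. Therefore τ is NOT a topology.


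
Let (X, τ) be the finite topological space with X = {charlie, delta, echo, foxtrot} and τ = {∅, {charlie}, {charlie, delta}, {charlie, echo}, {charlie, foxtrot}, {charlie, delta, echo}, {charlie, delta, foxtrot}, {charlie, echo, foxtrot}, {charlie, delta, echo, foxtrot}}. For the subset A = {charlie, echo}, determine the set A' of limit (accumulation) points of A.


A' = {delta, echo, foxtrot}

For each x ∈ X, list the open sets U ∈ τ with x ∈ U, then check whether U ∩ (A ∖ {x}) ≠ ∅ for every such U.
  x = charlie: open {charlie} ∋ x has {charlie} ∩ (A ∖ {charlie}) = ∅, so x is NOT a limit point.
  x = delta: opens ∋ x are {charlie, delta}, {charlie, delta, echo}, {charlie, delta, foxtrot}, {charlie, delta, echo, foxtrot}; each meets A ∖ {delta}, so x IS a limit point.
  x = echo: opens ∋ x are {charlie, echo}, {charlie, delta, echo}, {charlie, echo, foxtrot}, {charlie, delta, echo, foxtrot}; each meets A ∖ {echo}, so x IS a limit point.
  x = foxtrot: opens ∋ x are {charlie, foxtrot}, {charlie, delta, foxtrot}, {charlie, echo, foxtrot}, {charlie, delta, echo, foxtrot}; each meets A ∖ {foxtrot}, so x IS a limit point.
Collecting: A' = {delta, echo, foxtrot}.


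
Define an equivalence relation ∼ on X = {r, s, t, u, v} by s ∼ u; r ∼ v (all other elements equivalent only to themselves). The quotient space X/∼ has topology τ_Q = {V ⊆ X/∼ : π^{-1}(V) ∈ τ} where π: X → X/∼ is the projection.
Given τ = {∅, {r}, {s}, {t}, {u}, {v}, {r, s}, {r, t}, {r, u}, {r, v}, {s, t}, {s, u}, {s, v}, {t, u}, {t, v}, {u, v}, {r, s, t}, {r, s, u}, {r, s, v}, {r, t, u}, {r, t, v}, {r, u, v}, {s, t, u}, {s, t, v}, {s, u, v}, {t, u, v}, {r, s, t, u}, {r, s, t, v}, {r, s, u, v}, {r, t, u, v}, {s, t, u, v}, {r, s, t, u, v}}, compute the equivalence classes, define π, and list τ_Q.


X/∼ = {[r=v], [s=u], [t]}; |τ_Q| = 8.

Equivalence classes: [r=v], [s=u], [t].
Quotient map π: X → X/∼ sends r ↦ [r=v], s ↦ [s=u], t ↦ [t], u ↦ [s=u], v ↦ [r=v].
For each subset V ⊆ X/∼, compute π^{-1}(V) ⊆ X and check whether π^{-1}(V) ∈ τ. V is open in τ_Q iff π^{-1}(V) ∈ τ.
  V = {}: π^{-1}(V) = ∅ ∈ τ ✓.
  V = {[r=v]}: π^{-1}(V) = {r, v} ∈ τ ✓.
  V = {[s=u]}: π^{-1}(V) = {s, u} ∈ τ ✓.
  V = {[r=v], [s=u]}: π^{-1}(V) = {r, s, u, v} ∈ τ ✓.
  V = {[t]}: π^{-1}(V) = {t} ∈ τ ✓.
  V = {[r=v], [t]}: π^{-1}(V) = {r, t, v} ∈ τ ✓.
  V = {[s=u], [t]}: π^{-1}(V) = {s, t, u} ∈ τ ✓.
  V = {[r=v], [s=u], [t]}: π^{-1}(V) = {r, s, t, u, v} ∈ τ ✓.
Open sets in the quotient: τ_Q = {{}, {[r=v]}, {[s=u]}, {[r=v], [s=u]}, {[t]}, {[r=v], [t]}, {[s=u], [t]}, {[r=v], [s=u], [t]}} (8 elements).


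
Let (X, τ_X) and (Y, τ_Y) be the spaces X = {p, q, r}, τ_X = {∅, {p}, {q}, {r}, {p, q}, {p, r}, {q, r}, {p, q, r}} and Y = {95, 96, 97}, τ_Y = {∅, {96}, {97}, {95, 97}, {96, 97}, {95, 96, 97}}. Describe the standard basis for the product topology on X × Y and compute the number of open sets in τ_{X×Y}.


Basis B = {∅ × ∅, {p} × {96}, {p} × {97}, {q} × {96}, {q} × {97}, {r} × {96}, {r} × {97}, {p} × {95, 97}, {p} × {96, 97}, {p, q} × {96}, {p, r} × {96}, {p, q} × {97}, {p, r} × {97}, {q} × {95, 97}, {q} × {96, 97}, {q, r} × {96}, {q, r} × {97}, {r} × {95, 97}, {r} × {96, 97}, {p} × {95, 96, 97}, {p, q, r} × {96}, {p, q, r} × {97}, {q} × {95, 96, 97}, {r} × {95, 96, 97}, {p, q} × {95, 97}, {p, r} × {95, 97}, {p, q} × {96, 97}, {p, r} × {96, 97}, {q, r} × {95, 97}, {q, r} × {96, 97}, {p, q} × {95, 96, 97}, {p, r} × {95, 96, 97}, {p, q, r} × {95, 97}, {p, q, r} × {96, 97}, {q, r} × {95, 96, 97}, {p, q, r} × {95, 96, 97}}; |τ_{X×Y}| = 216.

Enumerate products U × V with U ∈ τ_X, V ∈ τ_Y (deduplicated):
  ∅ × ∅ = {} (∅)
  {p} × {96} = {(p,96)}
  {p} × {97} = {(p,97)}
  {q} × {96} = {(q,96)}
  {q} × {97} = {(q,97)}
  {r} × {96} = {(r,96)}
  {r} × {97} = {(r,97)}
  {p} × {95, 97} = {(p,95), (p,97)}
  {p} × {96, 97} = {(p,96), (p,97)}
  {p, q} × {96} = {(p,96), (q,96)}
  {p, r} × {96} = {(p,96), (r,96)}
  {p, q} × {97} = {(p,97), (q,97)}
  {p, r} × {97} = {(p,97), (r,97)}
  {q} × {95, 97} = {(q,95), (q,97)}
  {q} × {96, 97} = {(q,96), (q,97)}
  {q, r} × {96} = {(q,96), (r,96)}
  {q, r} × {97} = {(q,97), (r,97)}
  {r} × {95, 97} = {(r,95), (r,97)}
  {r} × {96, 97} = {(r,96), (r,97)}
  {p} × {95, 96, 97} = {(p,95), (p,96), (p,97)}
  {p, q, r} × {96} = {(p,96), (q,96), (r,96)}
  {p, q, r} × {97} = {(p,97), (q,97), (r,97)}
  {q} × {95, 96, 97} = {(q,95), (q,96), (q,97)}
  {r} × {95, 96, 97} = {(r,95), (r,96), (r,97)}
  {p, q} × {95, 97} = {(p,95), (p,97), (q,95), (q,97)}
  {p, r} × {95, 97} = {(p,95), (p,97), (r,95), (r,97)}
  {p, q} × {96, 97} = {(p,96), (p,97), (q,96), (q,97)}
  {p, r} × {96, 97} = {(p,96), (p,97), (r,96), (r,97)}
  {q, r} × {95, 97} = {(q,95), (q,97), (r,95), (r,97)}
  {q, r} × {96, 97} = {(q,96), (q,97), (r,96), (r,97)}
  {p, q} × {95, 96, 97} = {(p,95), (p,96), (p,97), (q,95), (q,96), (q,97)}
  {p, r} × {95, 96, 97} = {(p,95), (p,96), (p,97), (r,95), (r,96), (r,97)}
  {p, q, r} × {95, 97} = {(p,95), (p,97), (q,95), (q,97), (r,95), (r,97)}
  {p, q, r} × {96, 97} = {(p,96), (p,97), (q,96), (q,97), (r,96), (r,97)}
  {q, r} × {95, 96, 97} = {(q,95), (q,96), (q,97), (r,95), (r,96), (r,97)}
  {p, q, r} × {95, 96, 97} = {(p,95), (p,96), (p,97), (q,95), (q,96), (q,97), (r,95), (r,96), (r,97)}
These 36 distinct sets form the basis B.
Close under arbitrary unions to get τ_{X×Y}; counting gives |τ_{X×Y}| = 216.


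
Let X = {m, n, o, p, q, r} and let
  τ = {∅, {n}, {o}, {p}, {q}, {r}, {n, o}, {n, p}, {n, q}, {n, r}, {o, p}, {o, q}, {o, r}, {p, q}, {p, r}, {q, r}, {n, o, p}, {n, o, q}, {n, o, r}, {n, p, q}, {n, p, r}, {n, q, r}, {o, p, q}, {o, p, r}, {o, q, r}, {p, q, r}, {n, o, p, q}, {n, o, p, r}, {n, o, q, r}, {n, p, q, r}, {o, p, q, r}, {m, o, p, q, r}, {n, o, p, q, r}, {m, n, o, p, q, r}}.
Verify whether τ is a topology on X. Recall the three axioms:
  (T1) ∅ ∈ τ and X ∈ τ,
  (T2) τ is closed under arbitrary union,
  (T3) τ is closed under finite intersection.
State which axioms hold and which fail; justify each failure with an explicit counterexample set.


τ IS a topology on X.

Axiom (T1): ∅ ∈ τ? Yes; X ∈ τ? Yes.
Axiom (T2/T3): check pairwise unions and intersections of members of τ.
All pairwise intersections and unions checked — each lies in τ. Therefore τ satisfies (T1), (T2), (T3): it IS a topology on X.


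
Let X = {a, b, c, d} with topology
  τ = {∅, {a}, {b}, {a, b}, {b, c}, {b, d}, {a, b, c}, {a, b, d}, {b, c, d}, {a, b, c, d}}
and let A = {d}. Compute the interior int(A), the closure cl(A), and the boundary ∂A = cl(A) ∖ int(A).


int(A) = ∅, cl(A) = {d}, ∂A = {d}.

Closed sets in (X, τ) are complements of opens:
  closed(X, τ) = {∅, {a}, {c}, {d}, {a, c}, {a, d}, {c, d}, {a, c, d}, {b, c, d}, {a, b, c, d}}.
int(A) = ⋃ {U ∈ τ : U ⊆ A}. Opens contained in A: ∅.
Taking the union of these: int(A) = ∅.
cl(A) = ⋂ {C closed : A ⊆ C}. Closed sets containing A: {d}, {a, d}, {c, d}, {a, c, d}, {b, c, d}, {a, b, c, d}.
Intersecting these: cl(A) = {d}.
∂A = cl(A) ∖ int(A) = {d} ∖ ∅ = {d}.


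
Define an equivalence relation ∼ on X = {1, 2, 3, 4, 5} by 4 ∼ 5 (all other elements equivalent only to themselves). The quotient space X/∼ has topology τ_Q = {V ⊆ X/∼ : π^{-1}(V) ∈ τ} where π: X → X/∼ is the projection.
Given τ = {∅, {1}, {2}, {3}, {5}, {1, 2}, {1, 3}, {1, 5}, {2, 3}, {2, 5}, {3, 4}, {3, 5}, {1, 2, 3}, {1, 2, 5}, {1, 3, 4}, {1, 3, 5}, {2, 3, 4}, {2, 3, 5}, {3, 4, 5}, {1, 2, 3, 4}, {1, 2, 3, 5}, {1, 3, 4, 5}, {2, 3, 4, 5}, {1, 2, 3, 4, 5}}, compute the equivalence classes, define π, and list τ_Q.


X/∼ = {[1], [2], [3], [4=5]}; |τ_Q| = 12.

Equivalence classes: [1], [2], [3], [4=5].
Quotient map π: X → X/∼ sends 1 ↦ [1], 2 ↦ [2], 3 ↦ [3], 4 ↦ [4=5], 5 ↦ [4=5].
For each subset V ⊆ X/∼, compute π^{-1}(V) ⊆ X and check whether π^{-1}(V) ∈ τ. V is open in τ_Q iff π^{-1}(V) ∈ τ.
  V = {}: π^{-1}(V) = ∅ ∈ τ ✓.
  V = {[1]}: π^{-1}(V) = {1} ∈ τ ✓.
  V = {[2]}: π^{-1}(V) = {2} ∈ τ ✓.
  V = {[1], [2]}: π^{-1}(V) = {1, 2} ∈ τ ✓.
  V = {[3]}: π^{-1}(V) = {3} ∈ τ ✓.
  V = {[1], [3]}: π^{-1}(V) = {1, 3} ∈ τ ✓.
  V = {[2], [3]}: π^{-1}(V) = {2, 3} ∈ τ ✓.
  V = {[1], [2], [3]}: π^{-1}(V) = {1, 2, 3} ∈ τ ✓.
  V = {[4=5]}: π^{-1}(V) = {4, 5} ∉ τ ✗.
  V = {[1], [4=5]}: π^{-1}(V) = {1, 4, 5} ∉ τ ✗.
  V = {[2], [4=5]}: π^{-1}(V) = {2, 4, 5} ∉ τ ✗.
  V = {[1], [2], [4=5]}: π^{-1}(V) = {1, 2, 4, 5} ∉ τ ✗.
  V = {[3], [4=5]}: π^{-1}(V) = {3, 4, 5} ∈ τ ✓.
  V = {[1], [3], [4=5]}: π^{-1}(V) = {1, 3, 4, 5} ∈ τ ✓.
  V = {[2], [3], [4=5]}: π^{-1}(V) = {2, 3, 4, 5} ∈ τ ✓.
  V = {[1], [2], [3], [4=5]}: π^{-1}(V) = {1, 2, 3, 4, 5} ∈ τ ✓.
Open sets in the quotient: τ_Q = {{}, {[1]}, {[2]}, {[1], [2]}, {[3]}, {[1], [3]}, {[2], [3]}, {[1], [2], [3]}, {[3], [4=5]}, {[1], [3], [4=5]}, {[2], [3], [4=5]}, {[1], [2], [3], [4=5]}} (12 elements).


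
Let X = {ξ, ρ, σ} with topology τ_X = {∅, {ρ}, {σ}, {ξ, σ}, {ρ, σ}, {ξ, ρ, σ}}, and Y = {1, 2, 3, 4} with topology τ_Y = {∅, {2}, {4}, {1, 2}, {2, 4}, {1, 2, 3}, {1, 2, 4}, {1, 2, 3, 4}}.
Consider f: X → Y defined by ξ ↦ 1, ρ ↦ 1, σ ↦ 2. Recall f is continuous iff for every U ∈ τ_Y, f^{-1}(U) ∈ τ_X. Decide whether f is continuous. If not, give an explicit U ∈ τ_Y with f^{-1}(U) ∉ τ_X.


f IS continuous.

Compute f^{-1}(U) for each U ∈ τ_Y:
  U = ∅: f^{-1}(U) = ∅ ∈ τ_X ✓.
  U = {2}: f^{-1}(U) = {σ} ∈ τ_X ✓.
  U = {4}: f^{-1}(U) = ∅ ∈ τ_X ✓.
  U = {1, 2}: f^{-1}(U) = {ξ, ρ, σ} ∈ τ_X ✓.
  U = {2, 4}: f^{-1}(U) = {σ} ∈ τ_X ✓.
  U = {1, 2, 3}: f^{-1}(U) = {ξ, ρ, σ} ∈ τ_X ✓.
  U = {1, 2, 4}: f^{-1}(U) = {ξ, ρ, σ} ∈ τ_X ✓.
  U = {1, 2, 3, 4}: f^{-1}(U) = {ξ, ρ, σ} ∈ τ_X ✓.
Every preimage lies in τ_X, so f IS continuous.


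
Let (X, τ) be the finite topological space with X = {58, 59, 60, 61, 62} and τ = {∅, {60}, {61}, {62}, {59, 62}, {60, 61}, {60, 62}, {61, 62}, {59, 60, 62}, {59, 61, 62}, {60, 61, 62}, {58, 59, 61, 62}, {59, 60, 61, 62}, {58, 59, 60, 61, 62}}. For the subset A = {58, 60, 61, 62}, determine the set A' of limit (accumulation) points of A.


A' = {58, 59}

For each x ∈ X, list the open sets U ∈ τ with x ∈ U, then check whether U ∩ (A ∖ {x}) ≠ ∅ for every such U.
  x = 58: opens ∋ x are {58, 59, 61, 62}, {58, 59, 60, 61, 62}; each meets A ∖ {58}, so x IS a limit point.
  x = 59: opens ∋ x are {59, 62}, {59, 60, 62}, {59, 61, 62}, {58, 59, 61, 62}, {59, 60, 61, 62}, {58, 59, 60, 61, 62}; each meets A ∖ {59}, so x IS a limit point.
  x = 60: open {60} ∋ x has {60} ∩ (A ∖ {60}) = ∅, so x is NOT a limit point.
  x = 61: open {61} ∋ x has {61} ∩ (A ∖ {61}) = ∅, so x is NOT a limit point.
  x = 62: open {62} ∋ x has {62} ∩ (A ∖ {62}) = ∅, so x is NOT a limit point.
Collecting: A' = {58, 59}.


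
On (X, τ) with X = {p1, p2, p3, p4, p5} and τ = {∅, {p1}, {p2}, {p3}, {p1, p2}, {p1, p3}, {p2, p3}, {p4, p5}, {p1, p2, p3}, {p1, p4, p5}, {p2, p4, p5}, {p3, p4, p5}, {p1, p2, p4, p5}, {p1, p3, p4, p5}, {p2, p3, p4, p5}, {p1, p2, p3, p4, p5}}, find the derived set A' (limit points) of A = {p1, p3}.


A' = ∅

For each x ∈ X, list the open sets U ∈ τ with x ∈ U, then check whether U ∩ (A ∖ {x}) ≠ ∅ for every such U.
  x = p1: open {p1} ∋ x has {p1} ∩ (A ∖ {p1}) = ∅, so x is NOT a limit point.
  x = p2: open {p2} ∋ x has {p2} ∩ (A ∖ {p2}) = ∅, so x is NOT a limit point.
  x = p3: open {p3} ∋ x has {p3} ∩ (A ∖ {p3}) = ∅, so x is NOT a limit point.
  x = p4: open {p4, p5} ∋ x has {p4, p5} ∩ (A ∖ {p4}) = ∅, so x is NOT a limit point.
  x = p5: open {p4, p5} ∋ x has {p4, p5} ∩ (A ∖ {p5}) = ∅, so x is NOT a limit point.
Collecting: A' = ∅.


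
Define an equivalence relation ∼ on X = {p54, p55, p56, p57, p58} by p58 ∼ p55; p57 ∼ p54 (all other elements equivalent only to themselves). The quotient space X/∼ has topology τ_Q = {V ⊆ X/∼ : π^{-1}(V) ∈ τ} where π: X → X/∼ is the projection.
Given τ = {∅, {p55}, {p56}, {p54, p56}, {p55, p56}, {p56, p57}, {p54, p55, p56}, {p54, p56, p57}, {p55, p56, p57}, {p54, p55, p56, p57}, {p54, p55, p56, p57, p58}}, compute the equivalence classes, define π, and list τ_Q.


X/∼ = {[p54=p57], [p55=p58], [p56]}; |τ_Q| = 4.

Equivalence classes: [p54=p57], [p55=p58], [p56].
Quotient map π: X → X/∼ sends p54 ↦ [p54=p57], p55 ↦ [p55=p58], p56 ↦ [p56], p57 ↦ [p54=p57], p58 ↦ [p55=p58].
For each subset V ⊆ X/∼, compute π^{-1}(V) ⊆ X and check whether π^{-1}(V) ∈ τ. V is open in τ_Q iff π^{-1}(V) ∈ τ.
  V = {}: π^{-1}(V) = ∅ ∈ τ ✓.
  V = {[p54=p57]}: π^{-1}(V) = {p54, p57} ∉ τ ✗.
  V = {[p55=p58]}: π^{-1}(V) = {p55, p58} ∉ τ ✗.
  V = {[p54=p57], [p55=p58]}: π^{-1}(V) = {p54, p55, p57, p58} ∉ τ ✗.
  V = {[p56]}: π^{-1}(V) = {p56} ∈ τ ✓.
  V = {[p54=p57], [p56]}: π^{-1}(V) = {p54, p56, p57} ∈ τ ✓.
  V = {[p55=p58], [p56]}: π^{-1}(V) = {p55, p56, p58} ∉ τ ✗.
  V = {[p54=p57], [p55=p58], [p56]}: π^{-1}(V) = {p54, p55, p56, p57, p58} ∈ τ ✓.
Open sets in the quotient: τ_Q = {{}, {[p56]}, {[p54=p57], [p56]}, {[p54=p57], [p55=p58], [p56]}} (4 elements).


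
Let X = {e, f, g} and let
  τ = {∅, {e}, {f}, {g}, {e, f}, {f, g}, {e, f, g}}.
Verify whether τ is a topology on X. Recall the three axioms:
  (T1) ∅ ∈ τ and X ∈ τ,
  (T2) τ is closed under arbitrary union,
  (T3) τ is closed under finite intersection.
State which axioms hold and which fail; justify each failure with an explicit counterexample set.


τ is NOT a topology on X.

Axiom (T1): ∅ ∈ τ? Yes; X ∈ τ? Yes.
Axiom (T2/T3): check pairwise unions and intersections of members of τ.
Counterexample for (T2): {e} ∪ {g} = {e, g} ∉ τ. Therefore τ is NOT a topology.


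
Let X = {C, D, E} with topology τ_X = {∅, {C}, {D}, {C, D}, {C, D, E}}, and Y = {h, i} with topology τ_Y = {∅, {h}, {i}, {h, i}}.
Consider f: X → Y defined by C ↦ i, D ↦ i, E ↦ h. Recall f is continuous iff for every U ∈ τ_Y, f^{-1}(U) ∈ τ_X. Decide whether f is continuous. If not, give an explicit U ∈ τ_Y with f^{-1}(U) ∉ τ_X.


f is NOT continuous.

Compute f^{-1}(U) for each U ∈ τ_Y:
  U = ∅: f^{-1}(U) = ∅ ∈ τ_X ✓.
  U = {h}: f^{-1}(U) = {E} ∉ τ_X ✗.
  U = {i}: f^{-1}(U) = {C, D} ∈ τ_X ✓.
  U = {h, i}: f^{-1}(U) = {C, D, E} ∈ τ_X ✓.
Found U = {h} with f^{-1}(U) = {E} not in τ_X. Therefore f is NOT continuous.


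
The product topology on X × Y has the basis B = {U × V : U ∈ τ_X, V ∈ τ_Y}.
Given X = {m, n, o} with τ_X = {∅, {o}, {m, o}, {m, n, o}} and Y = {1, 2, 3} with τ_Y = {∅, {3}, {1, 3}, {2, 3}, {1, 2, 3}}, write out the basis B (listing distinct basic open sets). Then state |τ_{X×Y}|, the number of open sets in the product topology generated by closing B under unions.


Basis B = {∅ × ∅, {o} × {3}, {m, o} × {3}, {o} × {1, 3}, {o} × {2, 3}, {m, n, o} × {3}, {o} × {1, 2, 3}, {m, o} × {1, 3}, {m, o} × {2, 3}, {m, o} × {1, 2, 3}, {m, n, o} × {1, 3}, {m, n, o} × {2, 3}, {m, n, o} × {1, 2, 3}}; |τ_{X×Y}| = 30.

Enumerate products U × V with U ∈ τ_X, V ∈ τ_Y (deduplicated):
  ∅ × ∅ = {} (∅)
  {o} × {3} = {(o,3)}
  {m, o} × {3} = {(m,3), (o,3)}
  {o} × {1, 3} = {(o,1), (o,3)}
  {o} × {2, 3} = {(o,2), (o,3)}
  {m, n, o} × {3} = {(m,3), (n,3), (o,3)}
  {o} × {1, 2, 3} = {(o,1), (o,2), (o,3)}
  {m, o} × {1, 3} = {(m,1), (m,3), (o,1), (o,3)}
  {m, o} × {2, 3} = {(m,2), (m,3), (o,2), (o,3)}
  {m, o} × {1, 2, 3} = {(m,1), (m,2), (m,3), (o,1), (o,2), (o,3)}
  {m, n, o} × {1, 3} = {(m,1), (m,3), (n,1), (n,3), (o,1), (o,3)}
  {m, n, o} × {2, 3} = {(m,2), (m,3), (n,2), (n,3), (o,2), (o,3)}
  {m, n, o} × {1, 2, 3} = {(m,1), (m,2), (m,3), (n,1), (n,2), (n,3), (o,1), (o,2), (o,3)}
These 13 distinct sets form the basis B.
Close under arbitrary unions to get τ_{X×Y}; counting gives |τ_{X×Y}| = 30.


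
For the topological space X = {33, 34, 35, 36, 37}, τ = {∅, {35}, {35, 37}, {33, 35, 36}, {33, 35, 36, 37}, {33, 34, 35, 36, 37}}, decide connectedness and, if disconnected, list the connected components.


(X, τ) is connected.

Find clopen sets (U ∈ τ with X ∖ U ∈ τ):
  U = ∅, X ∖ U = {33, 34, 35, 36, 37} — both open, so U is clopen.
  U = {33, 34, 35, 36, 37}, X ∖ U = ∅ — both open, so U is clopen.
Only trivial clopens (∅ and X) exist, so (X, τ) is connected.
Compute connected components by grouping points that agree on all clopens:
  component: {33, 34, 35, 36, 37}
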